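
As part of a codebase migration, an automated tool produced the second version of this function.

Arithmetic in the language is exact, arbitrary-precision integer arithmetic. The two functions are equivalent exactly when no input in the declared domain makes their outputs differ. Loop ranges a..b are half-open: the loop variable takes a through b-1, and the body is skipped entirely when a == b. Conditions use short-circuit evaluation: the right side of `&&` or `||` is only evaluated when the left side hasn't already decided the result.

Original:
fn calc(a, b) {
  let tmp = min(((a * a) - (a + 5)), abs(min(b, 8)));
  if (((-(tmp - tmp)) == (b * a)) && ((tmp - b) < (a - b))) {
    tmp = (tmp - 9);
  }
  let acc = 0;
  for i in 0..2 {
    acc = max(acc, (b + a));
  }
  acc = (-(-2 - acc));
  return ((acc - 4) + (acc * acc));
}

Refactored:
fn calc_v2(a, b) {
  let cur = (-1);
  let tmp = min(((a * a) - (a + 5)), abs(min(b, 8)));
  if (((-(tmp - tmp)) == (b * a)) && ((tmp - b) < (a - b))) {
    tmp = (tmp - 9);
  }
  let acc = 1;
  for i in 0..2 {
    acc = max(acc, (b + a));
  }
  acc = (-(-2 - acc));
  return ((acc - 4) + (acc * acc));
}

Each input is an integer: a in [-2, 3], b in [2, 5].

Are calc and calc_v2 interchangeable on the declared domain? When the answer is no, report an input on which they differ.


At a=-2, b=2: calc gives 2, calc_v2 gives 8.
verdict: not equivalent; witness: a=-2, b=2


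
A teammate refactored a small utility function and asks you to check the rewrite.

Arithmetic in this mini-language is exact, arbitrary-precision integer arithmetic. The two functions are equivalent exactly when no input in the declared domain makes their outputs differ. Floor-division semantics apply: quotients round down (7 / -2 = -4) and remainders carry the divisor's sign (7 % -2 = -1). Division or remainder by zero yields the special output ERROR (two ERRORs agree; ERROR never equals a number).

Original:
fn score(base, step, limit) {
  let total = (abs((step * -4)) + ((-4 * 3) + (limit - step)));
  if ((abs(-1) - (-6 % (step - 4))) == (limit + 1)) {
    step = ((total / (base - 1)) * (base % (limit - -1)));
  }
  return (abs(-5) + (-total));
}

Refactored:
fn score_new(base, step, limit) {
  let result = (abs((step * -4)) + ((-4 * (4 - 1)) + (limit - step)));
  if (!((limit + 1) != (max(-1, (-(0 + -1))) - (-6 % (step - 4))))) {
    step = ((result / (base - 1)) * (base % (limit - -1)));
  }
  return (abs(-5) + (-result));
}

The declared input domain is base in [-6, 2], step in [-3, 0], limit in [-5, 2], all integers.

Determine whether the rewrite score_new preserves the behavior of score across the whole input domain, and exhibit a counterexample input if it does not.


Comparing the listings, the differences include: boolean connective usage differs; also comparison usage differs; also min/max/abs usage differs; also local variable names differ; also arithmetic usage differs; also constant usage differs.
Spot check at base=-3, step=-1, limit=-5 — score: total = -12; ((abs(-1) - (-6 % (step - 4))) == (limit + 1)) -> false; return 17. score_new: result = -12; (!((limit + 1) != (max(-1, (-(0 + -1))) - (-6 % (step - 4))))) -> false; return 17. Both give 17.
Sweeping the whole domain (288 inputs) finds no disagreement.
verdict: equivalent


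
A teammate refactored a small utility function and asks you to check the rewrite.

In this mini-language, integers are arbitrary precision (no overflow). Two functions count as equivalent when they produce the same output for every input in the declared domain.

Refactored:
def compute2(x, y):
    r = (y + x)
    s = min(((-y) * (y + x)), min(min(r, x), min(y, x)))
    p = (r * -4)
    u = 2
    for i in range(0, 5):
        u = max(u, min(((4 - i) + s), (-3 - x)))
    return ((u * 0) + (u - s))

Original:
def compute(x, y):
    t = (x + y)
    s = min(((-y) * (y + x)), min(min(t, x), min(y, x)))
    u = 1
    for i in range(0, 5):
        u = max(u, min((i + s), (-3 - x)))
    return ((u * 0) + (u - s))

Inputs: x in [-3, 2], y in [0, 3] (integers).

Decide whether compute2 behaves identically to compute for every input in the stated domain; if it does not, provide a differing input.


Take x=-3, y=0.
compute: t=-3, then s=-3, then u=1, then (i=0), then u=1, then (i=1), then u=1, then (i=2), then u=1, then (i=3), then u=1, then (i=4), then u=1, then returns 4
compute2: r=-3, then s=-3, then p=12, then u=2, then (i=0), then u=2, then (i=1), then u=2, then (i=2), then u=2, then (i=3), then u=2, then (i=4), then u=2, then returns 5
4 != 5, so the rewrite changes behavior.
verdict: not equivalent; witness: x=-3, y=0


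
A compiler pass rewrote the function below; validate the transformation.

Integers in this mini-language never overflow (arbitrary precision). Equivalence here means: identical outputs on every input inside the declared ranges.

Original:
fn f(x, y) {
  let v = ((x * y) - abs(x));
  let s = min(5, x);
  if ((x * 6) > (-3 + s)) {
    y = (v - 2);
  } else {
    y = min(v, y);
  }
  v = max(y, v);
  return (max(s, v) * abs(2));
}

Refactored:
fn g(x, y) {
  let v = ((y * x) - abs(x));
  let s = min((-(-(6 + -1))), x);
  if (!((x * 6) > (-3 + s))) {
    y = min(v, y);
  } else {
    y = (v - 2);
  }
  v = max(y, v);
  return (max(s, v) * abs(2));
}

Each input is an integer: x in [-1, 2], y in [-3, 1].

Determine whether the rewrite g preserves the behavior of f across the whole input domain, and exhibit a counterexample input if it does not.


This is a faithful refactor — boolean connective usage differs, plus constant usage differs, plus arithmetic usage differs, but the computed results match everywhere.
Spot check at x=2, y=-3 — f: v := -8 | s := 2 | ((x * 6) > (-3 + s)): true | y := -10 | v := -8 | result 4. g: v := -8 | s := 2 | (!((x * 6) > (-3 + s))): false | y := -10 | v := -8 | result 4. Both give 4.
An exhaustive pass over the 20 declared inputs shows identical outputs.
verdict: equivalent


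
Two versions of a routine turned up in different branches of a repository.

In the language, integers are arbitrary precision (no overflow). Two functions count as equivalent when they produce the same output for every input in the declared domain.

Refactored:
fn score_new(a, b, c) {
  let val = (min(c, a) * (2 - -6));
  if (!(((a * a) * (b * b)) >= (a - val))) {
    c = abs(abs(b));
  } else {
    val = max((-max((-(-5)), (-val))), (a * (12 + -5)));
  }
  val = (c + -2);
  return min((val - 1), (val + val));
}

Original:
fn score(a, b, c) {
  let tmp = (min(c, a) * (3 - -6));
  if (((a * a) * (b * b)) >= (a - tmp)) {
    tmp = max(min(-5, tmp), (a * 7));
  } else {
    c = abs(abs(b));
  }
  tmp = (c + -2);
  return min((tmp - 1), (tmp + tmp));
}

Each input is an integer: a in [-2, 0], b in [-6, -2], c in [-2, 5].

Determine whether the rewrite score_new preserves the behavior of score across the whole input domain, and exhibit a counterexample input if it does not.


Not equivalent: a=-1, b=-4, c=-2 separates them (1 vs -8).
score: tmp := -18 | (((a * a) * (b * b)) >= (a - tmp)): false | c := 4 | tmp := 2 | result 1
score_new: val := -16 | (!(((a * a) * (b * b)) >= (a - val))): false | val := -7 | val := -4 | result -8
verdict: not equivalent; witness: a=-1, b=-4, c=-2


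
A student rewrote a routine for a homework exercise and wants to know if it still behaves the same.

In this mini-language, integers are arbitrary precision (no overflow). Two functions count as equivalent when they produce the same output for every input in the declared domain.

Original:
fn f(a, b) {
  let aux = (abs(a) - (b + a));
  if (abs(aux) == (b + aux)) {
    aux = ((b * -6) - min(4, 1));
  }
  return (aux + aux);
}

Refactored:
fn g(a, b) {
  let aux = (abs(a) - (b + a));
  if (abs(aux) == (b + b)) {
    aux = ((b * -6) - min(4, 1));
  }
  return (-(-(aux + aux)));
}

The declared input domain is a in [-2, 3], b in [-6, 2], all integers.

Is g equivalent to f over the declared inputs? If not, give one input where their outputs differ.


Evaluate both at a=-2, b=0.
f: aux := 4 | (abs(aux) == (b + aux)): true | aux := -1 | result -2
g: aux := 4 | (abs(aux) == (b + b)): false | result 8
-2 against 8: the behavior changed.
verdict: not equivalent; witness: a=-2, b=0


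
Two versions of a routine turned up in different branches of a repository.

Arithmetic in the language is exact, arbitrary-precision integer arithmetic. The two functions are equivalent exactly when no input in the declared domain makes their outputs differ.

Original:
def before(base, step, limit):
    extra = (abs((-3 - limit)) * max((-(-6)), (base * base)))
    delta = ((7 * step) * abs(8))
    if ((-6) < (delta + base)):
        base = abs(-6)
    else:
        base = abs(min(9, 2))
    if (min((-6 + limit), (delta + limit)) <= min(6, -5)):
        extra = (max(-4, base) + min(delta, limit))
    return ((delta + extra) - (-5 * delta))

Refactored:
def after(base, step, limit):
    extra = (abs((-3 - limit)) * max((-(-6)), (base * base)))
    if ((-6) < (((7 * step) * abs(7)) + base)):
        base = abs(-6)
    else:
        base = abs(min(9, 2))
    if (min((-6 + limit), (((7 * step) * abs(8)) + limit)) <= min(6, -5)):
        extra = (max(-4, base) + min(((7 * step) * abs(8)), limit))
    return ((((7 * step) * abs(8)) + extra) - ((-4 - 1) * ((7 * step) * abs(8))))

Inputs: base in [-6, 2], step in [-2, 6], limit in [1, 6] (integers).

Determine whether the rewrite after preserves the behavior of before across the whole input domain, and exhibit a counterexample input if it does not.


The suspicious edit (`8` became `7`) never changes the result for any input inside the declared domain.
As a probe, take base=-5, step=1, limit=1: before runs extra=100, then delta=56, then ((-6) < (delta + base)) is true, then base=6, then (min((-6 + limit), (delta + limit)) <= min(6, -5)) is true, then extra=7, then returns 343; after runs extra=100, then ((-6) < (((7 * step) * abs(7)) + base)) is true, then base=6, then (min((-6 + limit), (((7 * step) * abs(8)) + limit)) <= min(6, -5)) is true, then extra=7, then returns 343; both end at 343.
Checked all 486 inputs in the declared domain: the outputs agree on every one.
verdict: equivalent


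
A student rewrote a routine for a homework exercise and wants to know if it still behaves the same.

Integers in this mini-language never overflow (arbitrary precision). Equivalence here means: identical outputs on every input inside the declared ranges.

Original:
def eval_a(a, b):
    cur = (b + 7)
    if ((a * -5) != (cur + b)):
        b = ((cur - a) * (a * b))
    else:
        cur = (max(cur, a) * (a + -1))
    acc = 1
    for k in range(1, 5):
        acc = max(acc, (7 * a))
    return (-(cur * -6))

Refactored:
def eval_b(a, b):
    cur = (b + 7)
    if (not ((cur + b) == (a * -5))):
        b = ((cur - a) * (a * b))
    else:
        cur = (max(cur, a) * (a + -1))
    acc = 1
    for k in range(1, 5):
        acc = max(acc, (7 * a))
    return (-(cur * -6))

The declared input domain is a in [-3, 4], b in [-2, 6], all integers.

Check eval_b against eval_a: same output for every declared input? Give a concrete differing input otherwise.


Behavior is preserved: although boolean connective usage differs, and comparison usage differs, the outputs never diverge.
As a probe, take a=-1, b=3: eval_a runs cur becomes 10; next ((a * -5) != (cur + b)) evaluates to true; next b becomes -33; next acc becomes 1; next at k=1:; next acc becomes 1; next at k=2:; next acc becomes 1; next at k=3:; next acc becomes 1; next at k=4:; next acc becomes 1; next final value 60; eval_b runs cur becomes 10; next (not ((cur + b) == (a * -5))) evaluates to true; next b becomes -33; next acc becomes 1; next at k=1:; next acc becomes 1; next at k=2:; next acc becomes 1; next at k=3:; next acc becomes 1; next at k=4:; next acc becomes 1; next final value 60; both end at 60.
An exhaustive pass over the 72 declared inputs shows identical outputs.
verdict: equivalent


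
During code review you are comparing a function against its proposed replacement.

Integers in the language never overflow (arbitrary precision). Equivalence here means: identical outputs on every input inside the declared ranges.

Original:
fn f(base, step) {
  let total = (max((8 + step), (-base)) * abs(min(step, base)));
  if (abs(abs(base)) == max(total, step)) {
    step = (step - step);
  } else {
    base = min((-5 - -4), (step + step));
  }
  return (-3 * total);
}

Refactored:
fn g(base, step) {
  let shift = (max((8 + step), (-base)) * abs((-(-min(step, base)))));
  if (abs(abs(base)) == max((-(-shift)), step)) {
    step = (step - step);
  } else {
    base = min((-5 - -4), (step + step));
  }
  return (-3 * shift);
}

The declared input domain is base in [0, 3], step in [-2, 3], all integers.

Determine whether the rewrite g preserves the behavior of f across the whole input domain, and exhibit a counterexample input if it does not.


Comparing the listings, the differences include: local variable names differ.
One worked example (base=0, step=2) — f: total := 0 | (abs(abs(base)) == max(total, step)): false | base := -1 | result 0; g: shift := 0 | (abs(abs(base)) == max((-(-shift)), step)): false | base := -1 | result 0; agreement on 0.
Sweeping the whole domain (24 inputs) finds no disagreement.
verdict: equivalent


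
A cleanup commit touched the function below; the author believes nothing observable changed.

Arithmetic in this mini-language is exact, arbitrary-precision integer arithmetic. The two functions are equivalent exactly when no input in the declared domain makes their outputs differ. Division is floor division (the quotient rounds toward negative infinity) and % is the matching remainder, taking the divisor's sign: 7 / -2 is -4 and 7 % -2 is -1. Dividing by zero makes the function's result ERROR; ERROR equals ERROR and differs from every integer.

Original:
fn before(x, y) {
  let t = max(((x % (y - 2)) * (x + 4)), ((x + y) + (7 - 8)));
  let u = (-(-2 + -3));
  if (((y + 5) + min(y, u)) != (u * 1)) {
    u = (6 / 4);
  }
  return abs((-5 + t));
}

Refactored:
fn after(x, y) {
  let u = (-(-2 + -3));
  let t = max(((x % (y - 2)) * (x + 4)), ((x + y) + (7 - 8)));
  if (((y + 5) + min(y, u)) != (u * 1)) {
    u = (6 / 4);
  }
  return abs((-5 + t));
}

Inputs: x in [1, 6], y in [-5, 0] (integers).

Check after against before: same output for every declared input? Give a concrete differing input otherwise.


The two are interchangeable: same computation, different form, and every declared input agrees.
As a probe, take x=6, y=-2: before runs t = 3; u = 5; (((y + 5) + min(y, u)) != (u * 1)) -> true; u = 1; return 2; after runs u = 5; t = 3; (((y + 5) + min(y, u)) != (u * 1)) -> true; u = 1; return 2; both end at 2.
Sweeping the whole domain (36 inputs) finds no disagreement.
verdict: equivalent


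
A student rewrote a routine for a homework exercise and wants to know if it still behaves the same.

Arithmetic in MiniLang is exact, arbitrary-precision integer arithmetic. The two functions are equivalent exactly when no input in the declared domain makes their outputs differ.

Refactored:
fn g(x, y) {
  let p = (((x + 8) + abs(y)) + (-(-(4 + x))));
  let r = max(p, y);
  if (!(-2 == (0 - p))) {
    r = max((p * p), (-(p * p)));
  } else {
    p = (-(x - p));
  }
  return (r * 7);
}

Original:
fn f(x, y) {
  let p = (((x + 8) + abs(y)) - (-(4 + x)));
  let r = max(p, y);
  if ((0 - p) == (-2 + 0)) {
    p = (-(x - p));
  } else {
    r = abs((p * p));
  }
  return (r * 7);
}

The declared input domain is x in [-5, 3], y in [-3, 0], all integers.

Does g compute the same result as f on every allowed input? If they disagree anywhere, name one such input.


Although boolean connective usage differs, plus min/max/abs usage differs, plus constant usage differs, plus arithmetic usage differs, 36/36 inputs agree.
verdict: equivalent


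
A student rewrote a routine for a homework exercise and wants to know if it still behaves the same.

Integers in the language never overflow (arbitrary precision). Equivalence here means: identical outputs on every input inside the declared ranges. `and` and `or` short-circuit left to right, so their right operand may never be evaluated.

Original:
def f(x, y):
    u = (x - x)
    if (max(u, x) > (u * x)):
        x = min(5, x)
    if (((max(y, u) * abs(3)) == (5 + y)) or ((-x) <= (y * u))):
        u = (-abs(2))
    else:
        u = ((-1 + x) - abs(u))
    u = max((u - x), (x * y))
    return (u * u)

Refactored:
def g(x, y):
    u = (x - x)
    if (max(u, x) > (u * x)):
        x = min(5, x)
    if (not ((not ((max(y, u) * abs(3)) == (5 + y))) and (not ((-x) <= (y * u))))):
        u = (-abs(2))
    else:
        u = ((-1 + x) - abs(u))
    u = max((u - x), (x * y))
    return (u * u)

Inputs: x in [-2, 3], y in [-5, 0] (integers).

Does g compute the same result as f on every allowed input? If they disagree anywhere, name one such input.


This is a faithful refactor — boolean connective usage differs, but the computed results match everywhere.
As a probe, take x=2, y=0: f runs u becomes 0; next (max(u, x) > (u * x)) evaluates to true; next x becomes 2; next (((max(y, u) * abs(3)) == (5 + y)) or ((-x) <= (y * u))) evaluates to true; next u becomes -2; next u becomes 0; next final value 0; g runs u becomes 0; next (max(u, x) > (u * x)) evaluates to true; next x becomes 2; next (not ((not ((max(y, u) * abs(3)) == (5 + y))) and (not ((-x) <= (y * u))))) evaluates to true; next u becomes -2; next u becomes 0; next final value 0; both end at 0.
Across all 36 domain points the two functions coincide.
verdict: equivalent


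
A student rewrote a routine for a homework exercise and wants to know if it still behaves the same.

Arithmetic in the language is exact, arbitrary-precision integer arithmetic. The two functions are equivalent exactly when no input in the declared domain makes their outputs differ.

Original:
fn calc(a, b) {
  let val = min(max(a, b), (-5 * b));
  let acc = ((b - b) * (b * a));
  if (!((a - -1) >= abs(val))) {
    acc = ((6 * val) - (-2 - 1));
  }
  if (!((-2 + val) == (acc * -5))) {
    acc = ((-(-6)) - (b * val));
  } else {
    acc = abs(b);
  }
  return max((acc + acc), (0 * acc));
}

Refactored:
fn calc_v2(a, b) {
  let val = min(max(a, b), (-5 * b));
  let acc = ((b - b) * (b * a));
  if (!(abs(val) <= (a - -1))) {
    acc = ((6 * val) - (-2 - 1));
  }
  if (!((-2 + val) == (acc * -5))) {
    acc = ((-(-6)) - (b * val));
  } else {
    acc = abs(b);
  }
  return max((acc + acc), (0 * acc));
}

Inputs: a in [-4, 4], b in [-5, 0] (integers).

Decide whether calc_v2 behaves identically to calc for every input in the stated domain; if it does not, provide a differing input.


Behavior is preserved: although comparison usage differs, the outputs never diverge.
Tracing a=4, b=-5: calc: val=4, then acc=0, then (!((a - -1) >= abs(val))) is false, then (!((-2 + val) == (acc * -5))) is true, then acc=26, then returns 52 | calc_v2: val=4, then acc=0, then (!(abs(val) <= (a - -1))) is false, then (!((-2 + val) == (acc * -5))) is true, then acc=26, then returns 52 — matching result 52.
Sweeping the whole domain (54 inputs) finds no disagreement.
verdict: equivalent


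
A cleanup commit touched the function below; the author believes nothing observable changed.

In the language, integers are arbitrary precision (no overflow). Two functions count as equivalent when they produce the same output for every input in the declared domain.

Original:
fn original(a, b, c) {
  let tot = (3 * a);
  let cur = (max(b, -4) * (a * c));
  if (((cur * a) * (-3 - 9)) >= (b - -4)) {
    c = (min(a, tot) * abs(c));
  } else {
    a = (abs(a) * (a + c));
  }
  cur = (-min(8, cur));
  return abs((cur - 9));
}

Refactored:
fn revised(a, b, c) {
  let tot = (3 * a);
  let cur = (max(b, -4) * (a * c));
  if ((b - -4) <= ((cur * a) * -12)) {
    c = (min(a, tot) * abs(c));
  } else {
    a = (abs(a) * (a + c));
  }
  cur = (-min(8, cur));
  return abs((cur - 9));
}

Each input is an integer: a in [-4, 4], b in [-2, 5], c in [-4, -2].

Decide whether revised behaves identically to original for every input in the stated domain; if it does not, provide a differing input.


Equivalent — the differences include constant usage differs; and arithmetic usage differs; and comparison usage differs, yet no declared input distinguishes the two.
One worked example (a=-3, b=2, c=-2) — original: tot = -9; cur = 12; (((cur * a) * (-3 - 9)) >= (b - -4)) -> true; c = -18; cur = -8; return 17; revised: tot = -9; cur = 12; ((b - -4) <= ((cur * a) * -12)) -> true; c = -18; cur = -8; return 17; agreement on 17.
An exhaustive pass over the 216 declared inputs shows identical outputs.
verdict: equivalent


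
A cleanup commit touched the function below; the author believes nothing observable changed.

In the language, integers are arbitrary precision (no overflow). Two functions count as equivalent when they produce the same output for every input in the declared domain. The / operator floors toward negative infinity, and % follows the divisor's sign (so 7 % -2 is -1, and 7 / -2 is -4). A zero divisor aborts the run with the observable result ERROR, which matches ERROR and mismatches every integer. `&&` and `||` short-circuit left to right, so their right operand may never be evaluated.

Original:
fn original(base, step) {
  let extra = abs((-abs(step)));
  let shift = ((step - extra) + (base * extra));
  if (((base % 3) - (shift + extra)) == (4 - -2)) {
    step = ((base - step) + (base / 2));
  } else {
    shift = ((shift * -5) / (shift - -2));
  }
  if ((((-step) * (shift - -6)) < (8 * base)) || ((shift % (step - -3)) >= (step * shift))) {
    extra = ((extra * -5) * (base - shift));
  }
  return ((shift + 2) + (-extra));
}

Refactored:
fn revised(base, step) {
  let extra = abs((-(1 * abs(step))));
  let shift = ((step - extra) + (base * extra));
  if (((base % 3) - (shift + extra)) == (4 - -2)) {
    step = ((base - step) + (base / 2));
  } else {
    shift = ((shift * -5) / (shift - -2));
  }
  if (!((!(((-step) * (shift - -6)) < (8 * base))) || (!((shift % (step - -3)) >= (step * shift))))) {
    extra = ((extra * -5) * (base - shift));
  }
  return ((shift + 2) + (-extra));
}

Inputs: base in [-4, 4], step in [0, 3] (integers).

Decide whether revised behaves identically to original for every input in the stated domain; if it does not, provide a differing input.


Evaluate both at base=-4, step=1.
original: extra=1, then shift=-4, then (((base % 3) - (shift + extra)) == (4 - -2)) is false, then shift=-10, then ((((-step) * (shift - -6)) < (8 * base)) || ((shift % (step - -3)) >= (step * shift))) is true, then extra=-30, then returns 22
revised: extra=1, then shift=-4, then (((base % 3) - (shift + extra)) == (4 - -2)) is false, then shift=-10, then (!((!(((-step) * (shift - -6)) < (8 * base))) || (!((shift % (step - -3)) >= (step * shift))))) is false, then returns -9
22 against -9: the behavior changed.
verdict: not equivalent; witness: base=-4, step=1


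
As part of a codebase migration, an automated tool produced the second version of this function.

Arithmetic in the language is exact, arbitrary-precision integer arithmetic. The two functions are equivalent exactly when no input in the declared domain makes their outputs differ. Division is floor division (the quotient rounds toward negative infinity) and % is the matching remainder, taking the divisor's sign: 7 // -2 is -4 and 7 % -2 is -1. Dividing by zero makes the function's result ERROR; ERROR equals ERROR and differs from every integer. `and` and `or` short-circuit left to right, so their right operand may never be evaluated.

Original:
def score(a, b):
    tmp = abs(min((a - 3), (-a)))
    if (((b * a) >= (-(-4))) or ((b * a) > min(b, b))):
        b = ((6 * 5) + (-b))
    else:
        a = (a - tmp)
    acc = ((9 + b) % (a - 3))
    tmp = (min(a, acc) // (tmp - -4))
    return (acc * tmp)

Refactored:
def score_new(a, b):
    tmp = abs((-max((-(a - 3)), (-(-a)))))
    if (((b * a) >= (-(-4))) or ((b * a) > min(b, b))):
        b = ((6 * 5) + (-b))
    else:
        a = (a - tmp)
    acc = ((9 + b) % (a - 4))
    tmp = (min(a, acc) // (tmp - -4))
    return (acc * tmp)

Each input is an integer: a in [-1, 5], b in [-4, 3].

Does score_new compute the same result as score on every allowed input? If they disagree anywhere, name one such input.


Not equivalent: a=-1, b=-4 separates them (1 vs 2).
score: tmp becomes 4; next (((b * a) >= (-(-4))) or ((b * a) > min(b, b))) evaluates to true; next b becomes 34; next acc becomes -1; next tmp becomes -1; next final value 1
score_new: tmp becomes 4; next (((b * a) >= (-(-4))) or ((b * a) > min(b, b))) evaluates to true; next b becomes 34; next acc becomes -2; next tmp becomes -1; next final value 2
verdict: not equivalent; witness: a=-1, b=-4


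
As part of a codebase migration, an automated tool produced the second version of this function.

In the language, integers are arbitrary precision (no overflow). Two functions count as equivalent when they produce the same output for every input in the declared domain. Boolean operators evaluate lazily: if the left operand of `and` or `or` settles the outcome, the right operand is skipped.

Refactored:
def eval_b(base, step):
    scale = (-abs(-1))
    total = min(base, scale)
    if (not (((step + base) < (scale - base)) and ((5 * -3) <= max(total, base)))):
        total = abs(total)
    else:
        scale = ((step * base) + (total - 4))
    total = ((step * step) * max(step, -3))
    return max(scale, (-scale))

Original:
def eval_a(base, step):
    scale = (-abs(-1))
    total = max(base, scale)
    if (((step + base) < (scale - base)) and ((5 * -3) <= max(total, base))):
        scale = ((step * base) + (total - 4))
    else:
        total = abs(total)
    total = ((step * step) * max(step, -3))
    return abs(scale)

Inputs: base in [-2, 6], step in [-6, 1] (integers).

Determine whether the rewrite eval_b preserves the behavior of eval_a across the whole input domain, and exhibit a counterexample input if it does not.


On input base=-2, step=-6, eval_a returns 7 while eval_b returns 6.
verdict: not equivalent; witness: base=-2, step=-6


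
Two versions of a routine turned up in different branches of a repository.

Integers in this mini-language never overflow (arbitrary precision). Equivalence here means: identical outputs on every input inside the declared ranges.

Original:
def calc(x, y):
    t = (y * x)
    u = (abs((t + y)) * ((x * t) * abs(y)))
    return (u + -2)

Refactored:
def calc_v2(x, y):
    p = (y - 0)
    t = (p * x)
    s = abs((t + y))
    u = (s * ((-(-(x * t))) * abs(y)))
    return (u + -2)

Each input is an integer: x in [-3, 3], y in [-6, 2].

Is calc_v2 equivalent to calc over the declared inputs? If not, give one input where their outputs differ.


Comparing the listings, the differences include: statement counts differ; arithmetic usage differs; constant usage differs; local variable names differ.
As a probe, take x=3, y=1: calc runs t = 3; u = 36; return 34; calc_v2 runs p = 1; t = 3; s = 4; u = 36; return 34; both end at 34.
Every one of the 63 inputs gives matching results.
verdict: equivalent


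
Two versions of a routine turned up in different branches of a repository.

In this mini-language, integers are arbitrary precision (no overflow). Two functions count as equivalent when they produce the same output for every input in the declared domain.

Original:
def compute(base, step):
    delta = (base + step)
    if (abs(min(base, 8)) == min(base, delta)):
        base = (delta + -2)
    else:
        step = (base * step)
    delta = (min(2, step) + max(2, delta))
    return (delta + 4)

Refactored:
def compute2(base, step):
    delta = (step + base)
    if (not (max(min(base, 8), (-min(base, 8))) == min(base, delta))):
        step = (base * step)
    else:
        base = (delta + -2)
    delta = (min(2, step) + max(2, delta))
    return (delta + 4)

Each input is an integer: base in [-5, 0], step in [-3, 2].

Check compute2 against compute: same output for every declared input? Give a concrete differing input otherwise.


Equivalent — the differences include min/max/abs usage differs; and boolean connective usage differs; and constant usage differs, yet no declared input distinguishes the two.
One worked example (base=-3, step=1) — compute: delta = -2; (abs(min(base, 8)) == min(base, delta)) -> false; step = -3; delta = -1; return 3; compute2: delta = -2; (not (max(min(base, 8), (-min(base, 8))) == min(base, delta))) -> true; step = -3; delta = -1; return 3; agreement on 3.
Every one of the 36 inputs gives matching results.
verdict: equivalent


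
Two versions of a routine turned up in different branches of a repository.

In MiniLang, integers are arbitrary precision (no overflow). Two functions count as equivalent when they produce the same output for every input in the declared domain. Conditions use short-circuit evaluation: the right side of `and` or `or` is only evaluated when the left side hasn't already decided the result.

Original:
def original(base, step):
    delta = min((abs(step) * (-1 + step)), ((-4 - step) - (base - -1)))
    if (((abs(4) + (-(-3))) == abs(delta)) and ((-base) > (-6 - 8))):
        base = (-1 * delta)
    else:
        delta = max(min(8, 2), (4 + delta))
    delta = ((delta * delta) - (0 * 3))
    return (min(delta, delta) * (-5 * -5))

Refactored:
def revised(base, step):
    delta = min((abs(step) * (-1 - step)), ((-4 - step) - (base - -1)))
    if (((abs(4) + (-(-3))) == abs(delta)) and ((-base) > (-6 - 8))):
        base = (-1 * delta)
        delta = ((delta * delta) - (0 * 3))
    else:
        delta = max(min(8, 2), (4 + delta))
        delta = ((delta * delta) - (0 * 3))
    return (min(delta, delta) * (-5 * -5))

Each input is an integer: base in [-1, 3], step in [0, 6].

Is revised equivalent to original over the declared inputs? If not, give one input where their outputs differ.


Run the pair on base=-1, step=3.
original: delta becomes -7; next (((abs(4) + (-(-3))) == abs(delta)) and ((-base) > (-6 - 8))) evaluates to true; next base becomes 7; next delta becomes 49; next final value 1225
revised: delta becomes -12; next (((abs(4) + (-(-3))) == abs(delta)) and ((-base) > (-6 - 8))) evaluates to false; next delta becomes 2; next delta becomes 4; next final value 100
1225 and 100 differ, so these are not the same function on this domain.
verdict: not equivalent; witness: base=-1, step=3


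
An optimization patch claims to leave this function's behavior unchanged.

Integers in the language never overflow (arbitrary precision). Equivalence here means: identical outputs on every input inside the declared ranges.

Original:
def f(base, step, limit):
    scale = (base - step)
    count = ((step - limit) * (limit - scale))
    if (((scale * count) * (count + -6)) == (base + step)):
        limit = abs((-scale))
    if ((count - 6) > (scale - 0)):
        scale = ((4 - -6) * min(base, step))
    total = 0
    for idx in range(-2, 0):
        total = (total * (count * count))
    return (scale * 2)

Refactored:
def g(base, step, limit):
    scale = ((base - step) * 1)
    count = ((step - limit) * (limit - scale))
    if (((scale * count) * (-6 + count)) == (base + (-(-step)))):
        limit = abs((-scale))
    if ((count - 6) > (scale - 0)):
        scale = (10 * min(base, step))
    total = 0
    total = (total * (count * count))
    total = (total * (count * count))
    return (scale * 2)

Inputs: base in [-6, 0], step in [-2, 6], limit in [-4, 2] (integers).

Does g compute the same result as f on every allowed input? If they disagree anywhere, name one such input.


Side by side, the visible changes include: constant usage differs, local variable names differ, arithmetic usage differs, loop structure differs.
Tracing base=-6, step=4, limit=-1: f: scale := -10 | count := 45 | (((scale * count) * (count + -6)) == (base + step)): false | ((count - 6) > (scale - 0)): true | scale := -60 | total := 0 | iter idx=-2: | total := 0 | iter idx=-1: | total := 0 | result -120 | g: scale := -10 | count := 45 | (((scale * count) * (-6 + count)) == (base + (-(-step)))): false | ((count - 6) > (scale - 0)): true | scale := -60 | total := 0 | total := 0 | total := 0 | result -120 — matching result -120.
Every one of the 441 inputs gives matching results.
verdict: equivalent


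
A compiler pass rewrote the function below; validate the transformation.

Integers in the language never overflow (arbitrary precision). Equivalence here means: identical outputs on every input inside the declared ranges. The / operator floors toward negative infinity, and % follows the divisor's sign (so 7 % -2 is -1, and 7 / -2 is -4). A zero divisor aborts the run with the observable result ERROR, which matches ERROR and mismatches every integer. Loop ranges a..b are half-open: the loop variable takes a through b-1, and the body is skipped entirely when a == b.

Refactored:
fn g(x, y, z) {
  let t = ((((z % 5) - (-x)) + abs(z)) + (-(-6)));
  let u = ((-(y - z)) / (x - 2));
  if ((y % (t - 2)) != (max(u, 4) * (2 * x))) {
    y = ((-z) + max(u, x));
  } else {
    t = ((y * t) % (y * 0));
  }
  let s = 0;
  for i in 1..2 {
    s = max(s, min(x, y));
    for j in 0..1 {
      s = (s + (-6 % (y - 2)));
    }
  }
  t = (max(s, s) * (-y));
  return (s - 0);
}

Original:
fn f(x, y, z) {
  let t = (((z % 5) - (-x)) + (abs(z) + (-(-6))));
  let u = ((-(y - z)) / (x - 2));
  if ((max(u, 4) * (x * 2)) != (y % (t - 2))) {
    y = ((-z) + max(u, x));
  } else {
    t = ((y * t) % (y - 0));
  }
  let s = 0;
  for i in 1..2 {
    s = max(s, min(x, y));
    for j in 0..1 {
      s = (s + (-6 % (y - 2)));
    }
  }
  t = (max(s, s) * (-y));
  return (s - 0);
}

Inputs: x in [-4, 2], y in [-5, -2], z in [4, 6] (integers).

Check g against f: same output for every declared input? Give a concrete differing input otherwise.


Not equivalent: x=1, y=-5, z=4 separates them (-6 vs ERROR).
f: t=15, then u=-9, then ((max(u, 4) * (x * 2)) != (y % (t - 2))) is false, then t=0, then s=0, then (i=1), then s=0, then (j=0), then s=-6, then t=-30, then returns -6
g: t=15, then u=-9, then ((y % (t - 2)) != (max(u, 4) * (2 * x))) is false, then a zero divisor aborts: ERROR
verdict: not equivalent; witness: x=1, y=-5, z=4


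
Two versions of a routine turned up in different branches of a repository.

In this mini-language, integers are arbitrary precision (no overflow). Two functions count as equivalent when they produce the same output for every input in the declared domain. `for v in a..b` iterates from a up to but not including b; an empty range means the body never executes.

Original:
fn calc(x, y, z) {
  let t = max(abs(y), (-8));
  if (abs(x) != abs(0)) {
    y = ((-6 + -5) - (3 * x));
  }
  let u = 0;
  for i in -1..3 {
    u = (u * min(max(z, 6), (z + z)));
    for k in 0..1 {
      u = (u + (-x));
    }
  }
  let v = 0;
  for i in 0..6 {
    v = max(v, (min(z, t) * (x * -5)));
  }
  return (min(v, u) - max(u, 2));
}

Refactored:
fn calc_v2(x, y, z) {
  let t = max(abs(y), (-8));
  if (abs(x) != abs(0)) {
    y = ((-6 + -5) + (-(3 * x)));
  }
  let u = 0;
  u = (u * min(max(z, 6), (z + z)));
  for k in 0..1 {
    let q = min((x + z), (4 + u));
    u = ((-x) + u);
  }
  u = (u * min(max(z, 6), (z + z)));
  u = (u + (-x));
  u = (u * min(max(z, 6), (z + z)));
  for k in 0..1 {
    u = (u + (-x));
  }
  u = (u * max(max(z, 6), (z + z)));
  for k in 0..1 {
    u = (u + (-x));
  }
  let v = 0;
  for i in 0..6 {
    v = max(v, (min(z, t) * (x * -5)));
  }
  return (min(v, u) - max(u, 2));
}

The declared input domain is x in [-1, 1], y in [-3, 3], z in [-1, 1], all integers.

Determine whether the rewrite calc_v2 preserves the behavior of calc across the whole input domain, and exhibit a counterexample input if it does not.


At x=-1, y=-3, z=-1: calc gives -7, calc_v2 gives -19.
verdict: not equivalent; witness: x=-1, y=-3, z=-1


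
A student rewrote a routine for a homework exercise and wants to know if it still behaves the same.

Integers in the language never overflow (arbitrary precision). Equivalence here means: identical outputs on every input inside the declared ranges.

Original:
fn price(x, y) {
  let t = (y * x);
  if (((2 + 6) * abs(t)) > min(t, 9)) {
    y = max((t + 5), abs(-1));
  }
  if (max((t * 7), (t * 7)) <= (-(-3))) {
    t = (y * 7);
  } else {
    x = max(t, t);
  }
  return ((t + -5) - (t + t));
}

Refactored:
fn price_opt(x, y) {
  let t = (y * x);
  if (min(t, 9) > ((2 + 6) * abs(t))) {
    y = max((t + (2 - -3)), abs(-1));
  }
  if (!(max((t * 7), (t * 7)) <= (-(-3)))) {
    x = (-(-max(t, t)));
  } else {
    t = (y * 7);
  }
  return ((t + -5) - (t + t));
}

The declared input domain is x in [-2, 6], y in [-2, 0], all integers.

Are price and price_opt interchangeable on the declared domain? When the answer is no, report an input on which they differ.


Evaluate both at x=1, y=-2.
price: t becomes -2; next (((2 + 6) * abs(t)) > min(t, 9)) evaluates to true; next y becomes 3; next (max((t * 7), (t * 7)) <= (-(-3))) evaluates to true; next t becomes 21; next final value -26
price_opt: t becomes -2; next (min(t, 9) > ((2 + 6) * abs(t))) evaluates to false; next (!(max((t * 7), (t * 7)) <= (-(-3)))) evaluates to false; next t becomes -14; next final value 9
-26 != 9, so the rewrite changes behavior.
verdict: not equivalent; witness: x=1, y=-2


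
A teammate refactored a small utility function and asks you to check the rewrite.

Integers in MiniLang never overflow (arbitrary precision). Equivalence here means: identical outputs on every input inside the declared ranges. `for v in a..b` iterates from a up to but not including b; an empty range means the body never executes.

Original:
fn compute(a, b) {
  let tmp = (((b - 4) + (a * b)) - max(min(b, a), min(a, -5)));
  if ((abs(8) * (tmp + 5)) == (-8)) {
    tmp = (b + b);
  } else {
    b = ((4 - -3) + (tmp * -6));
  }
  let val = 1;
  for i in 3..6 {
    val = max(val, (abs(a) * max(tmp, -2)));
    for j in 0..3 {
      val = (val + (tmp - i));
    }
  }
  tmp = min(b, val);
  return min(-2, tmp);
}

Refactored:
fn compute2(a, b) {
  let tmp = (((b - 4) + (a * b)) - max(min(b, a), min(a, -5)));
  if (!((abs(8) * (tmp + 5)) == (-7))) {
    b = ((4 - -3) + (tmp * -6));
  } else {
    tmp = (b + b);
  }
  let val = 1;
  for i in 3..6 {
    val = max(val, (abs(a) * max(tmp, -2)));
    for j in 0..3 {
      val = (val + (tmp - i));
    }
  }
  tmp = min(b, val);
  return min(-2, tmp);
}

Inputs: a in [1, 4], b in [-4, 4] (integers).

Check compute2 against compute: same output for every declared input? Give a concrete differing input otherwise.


Consider the input a=1, b=-2.
compute: tmp=-6, then ((abs(8) * (tmp + 5)) == (-8)) is true, then tmp=-4, then val=1, then (i=3), then val=1, then (j=0), then val=-6, then (j=1), then val=-13, then (j=2), then val=-20, then (i=4), then val=-2, then (j=0), then val=-10, then (j=1), then val=-18, then (j=2), then val=-26, then (i=5), then val=-2, then (j=0), then val=-11, then (j=1), then val=-20, then (j=2), then val=-29, then tmp=-29, then returns -29
compute2: tmp=-6, then (!((abs(8) * (tmp + 5)) == (-7))) is true, then b=43, then val=1, then (i=3), then val=1, then (j=0), then val=-8, then (j=1), then val=-17, then (j=2), then val=-26, then (i=4), then val=-2, then (j=0), then val=-12, then (j=1), then val=-22, then (j=2), then val=-32, then (i=5), then val=-2, then (j=0), then val=-13, then (j=1), then val=-24, then (j=2), then val=-35, then tmp=-35, then returns -35
-29 vs -35 — the two versions disagree here.
verdict: not equivalent; witness: a=1, b=-2


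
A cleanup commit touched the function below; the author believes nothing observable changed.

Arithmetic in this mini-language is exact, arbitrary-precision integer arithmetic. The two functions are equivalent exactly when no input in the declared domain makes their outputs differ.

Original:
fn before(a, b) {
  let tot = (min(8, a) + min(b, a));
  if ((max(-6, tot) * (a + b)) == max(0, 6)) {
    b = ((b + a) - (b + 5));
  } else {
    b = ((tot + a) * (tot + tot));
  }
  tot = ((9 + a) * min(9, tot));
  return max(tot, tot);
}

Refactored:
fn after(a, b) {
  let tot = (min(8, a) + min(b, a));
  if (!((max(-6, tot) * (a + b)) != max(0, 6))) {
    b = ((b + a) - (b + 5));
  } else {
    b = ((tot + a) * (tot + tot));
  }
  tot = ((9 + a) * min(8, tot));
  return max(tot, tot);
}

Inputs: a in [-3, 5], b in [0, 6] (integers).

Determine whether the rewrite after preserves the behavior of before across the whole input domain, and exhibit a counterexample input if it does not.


Not equivalent: a=5, b=4 separates them (126 vs 112).
before: tot becomes 9; next ((max(-6, tot) * (a + b)) == max(0, 6)) evaluates to false; next b becomes 252; next tot becomes 126; next final value 126
after: tot becomes 9; next (!((max(-6, tot) * (a + b)) != max(0, 6))) evaluates to false; next b becomes 252; next tot becomes 112; next final value 112
verdict: not equivalent; witness: a=5, b=4
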